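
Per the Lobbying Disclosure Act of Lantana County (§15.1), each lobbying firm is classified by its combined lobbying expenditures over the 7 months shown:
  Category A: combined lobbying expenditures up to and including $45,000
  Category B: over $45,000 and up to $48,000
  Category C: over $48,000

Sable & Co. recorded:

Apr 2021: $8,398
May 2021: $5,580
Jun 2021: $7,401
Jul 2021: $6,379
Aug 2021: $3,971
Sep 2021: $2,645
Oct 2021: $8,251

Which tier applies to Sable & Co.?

Category A

Combined lobbying expenditures: $8,398 + $5,580 + $7,401 + $6,379 + $3,971 + $2,645 + $8,251 = $42,625.
$42,625 ≤ $45,000, so Category A applies.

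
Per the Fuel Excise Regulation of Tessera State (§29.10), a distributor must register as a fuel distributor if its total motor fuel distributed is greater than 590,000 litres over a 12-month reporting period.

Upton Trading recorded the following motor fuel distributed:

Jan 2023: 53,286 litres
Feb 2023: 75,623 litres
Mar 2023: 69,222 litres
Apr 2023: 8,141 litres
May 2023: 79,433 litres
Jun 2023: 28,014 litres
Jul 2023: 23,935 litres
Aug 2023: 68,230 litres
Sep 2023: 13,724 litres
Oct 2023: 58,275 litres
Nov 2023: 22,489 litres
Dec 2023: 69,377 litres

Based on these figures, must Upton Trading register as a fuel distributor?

No

Total motor fuel distributed: 53,286 litres + 75,623 litres + 69,222 litres + 8,141 litres + 79,433 litres + 28,014 litres + 23,935 litres + 68,230 litres + 13,724 litres + 58,275 litres + 22,489 litres + 69,377 litres = 569,749 litres.
569,749 litres ≤ 590,000 litres, so the threshold is not exceeded.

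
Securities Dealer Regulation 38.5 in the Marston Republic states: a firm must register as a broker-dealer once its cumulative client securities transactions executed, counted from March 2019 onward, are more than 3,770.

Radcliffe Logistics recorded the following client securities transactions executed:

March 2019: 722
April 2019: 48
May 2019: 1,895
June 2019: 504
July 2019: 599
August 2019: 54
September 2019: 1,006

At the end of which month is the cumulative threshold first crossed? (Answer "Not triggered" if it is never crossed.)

Through March 2019: 722
Through April 2019: 770
Through May 2019: 2,665
Through June 2019: 3,169
Through July 2019: 3,768
Through August 2019: 3,822 ← exceeds threshold

August 2019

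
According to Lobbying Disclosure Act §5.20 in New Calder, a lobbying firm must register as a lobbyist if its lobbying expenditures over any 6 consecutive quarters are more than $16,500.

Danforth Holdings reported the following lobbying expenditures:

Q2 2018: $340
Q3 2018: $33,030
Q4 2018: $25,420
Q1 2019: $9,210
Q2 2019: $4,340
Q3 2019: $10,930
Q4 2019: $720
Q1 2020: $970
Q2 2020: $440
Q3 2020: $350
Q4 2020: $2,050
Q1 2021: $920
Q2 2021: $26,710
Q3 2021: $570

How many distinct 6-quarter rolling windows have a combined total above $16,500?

Q2 2018–Q3 2019: $340 + $33,030 + $25,420 + $9,210 + $4,340 + $10,930 = $83,270 (over)
Q3 2018–Q4 2019: $33,030 + $25,420 + $9,210 + $4,340 + $10,930 + $720 = $83,650 (over)
Q4 2018–Q1 2020: $25,420 + $9,210 + $4,340 + $10,930 + $720 + $970 = $51,590 (over)
Q1 2019–Q2 2020: $9,210 + $4,340 + $10,930 + $720 + $970 + $440 = $26,610 (over)
Q2 2019–Q3 2020: $4,340 + $10,930 + $720 + $970 + $440 + $350 = $17,750 (over)
Q3 2019–Q4 2020: $10,930 + $720 + $970 + $440 + $350 + $2,050 = $15,460 (under)
Q4 2019–Q1 2021: $720 + $970 + $440 + $350 + $2,050 + $920 = $5,450 (under)
Q1 2020–Q2 2021: $970 + $440 + $350 + $2,050 + $920 + $26,710 = $31,440 (over)
Q2 2020–Q3 2021: $440 + $350 + $2,050 + $920 + $26,710 + $570 = $31,040 (over)
7 windows exceed the threshold.

7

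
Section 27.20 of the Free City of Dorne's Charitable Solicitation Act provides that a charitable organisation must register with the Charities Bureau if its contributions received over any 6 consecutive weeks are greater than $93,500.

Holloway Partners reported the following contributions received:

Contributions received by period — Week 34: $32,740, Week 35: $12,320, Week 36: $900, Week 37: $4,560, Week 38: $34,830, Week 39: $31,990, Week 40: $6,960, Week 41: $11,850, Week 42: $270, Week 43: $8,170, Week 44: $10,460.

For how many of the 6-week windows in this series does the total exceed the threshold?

2

Week 34–Week 39: $32,740 + $12,320 + $900 + $4,560 + $34,830 + $31,990 = $117,340 (over)
Week 35–Week 40: $12,320 + $900 + $4,560 + $34,830 + $31,990 + $6,960 = $91,560 (under)
Week 36–Week 41: $900 + $4,560 + $34,830 + $31,990 + $6,960 + $11,850 = $91,090 (under)
Week 37–Week 42: $4,560 + $34,830 + $31,990 + $6,960 + $11,850 + $270 = $90,460 (under)
Week 38–Week 43: $34,830 + $31,990 + $6,960 + $11,850 + $270 + $8,170 = $94,070 (over)
Week 39–Week 44: $31,990 + $6,960 + $11,850 + $270 + $8,170 + $10,460 = $69,700 (under)
2 windows exceed the threshold.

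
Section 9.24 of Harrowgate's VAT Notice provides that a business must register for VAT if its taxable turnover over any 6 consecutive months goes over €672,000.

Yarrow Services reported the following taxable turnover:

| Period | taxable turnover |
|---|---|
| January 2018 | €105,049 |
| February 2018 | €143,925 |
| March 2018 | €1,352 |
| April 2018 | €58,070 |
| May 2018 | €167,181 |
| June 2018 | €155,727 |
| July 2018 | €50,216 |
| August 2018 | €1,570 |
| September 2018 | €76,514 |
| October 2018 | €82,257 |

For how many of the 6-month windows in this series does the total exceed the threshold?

0

January 2018–June 2018: €105,049 + €143,925 + €1,352 + €58,070 + €167,181 + €155,727 = €631,304 (under)
February 2018–July 2018: €143,925 + €1,352 + €58,070 + €167,181 + €155,727 + €50,216 = €576,471 (under)
March 2018–August 2018: €1,352 + €58,070 + €167,181 + €155,727 + €50,216 + €1,570 = €434,116 (under)
April 2018–September 2018: €58,070 + €167,181 + €155,727 + €50,216 + €1,570 + €76,514 = €509,278 (under)
May 2018–October 2018: €167,181 + €155,727 + €50,216 + €1,570 + €76,514 + €82,257 = €533,465 (under)
0 windows exceed the threshold.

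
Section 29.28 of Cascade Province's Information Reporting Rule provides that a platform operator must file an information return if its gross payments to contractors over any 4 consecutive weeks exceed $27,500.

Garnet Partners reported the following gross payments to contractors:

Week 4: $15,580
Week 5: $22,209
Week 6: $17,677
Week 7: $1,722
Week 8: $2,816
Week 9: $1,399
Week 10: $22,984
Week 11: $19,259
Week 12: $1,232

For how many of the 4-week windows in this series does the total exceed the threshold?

5

Week 4–Week 7: $15,580 + $22,209 + $17,677 + $1,722 = $57,188 (over)
Week 5–Week 8: $22,209 + $17,677 + $1,722 + $2,816 = $44,424 (over)
Week 6–Week 9: $17,677 + $1,722 + $2,816 + $1,399 = $23,614 (under)
Week 7–Week 10: $1,722 + $2,816 + $1,399 + $22,984 = $28,921 (over)
Week 8–Week 11: $2,816 + $1,399 + $22,984 + $19,259 = $46,458 (over)
Week 9–Week 12: $1,399 + $22,984 + $19,259 + $1,232 = $44,874 (over)
5 windows exceed the threshold.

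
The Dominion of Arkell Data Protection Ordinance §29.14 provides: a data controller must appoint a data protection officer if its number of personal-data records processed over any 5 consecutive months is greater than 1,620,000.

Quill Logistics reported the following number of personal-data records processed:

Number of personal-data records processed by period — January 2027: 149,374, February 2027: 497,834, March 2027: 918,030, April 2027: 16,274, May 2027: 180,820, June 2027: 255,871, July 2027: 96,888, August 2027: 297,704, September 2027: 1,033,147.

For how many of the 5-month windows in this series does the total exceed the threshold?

3

January 2027–May 2027: 149,374 + 497,834 + 918,030 + 16,274 + 180,820 = 1,762,332 (over)
February 2027–June 2027: 497,834 + 918,030 + 16,274 + 180,820 + 255,871 = 1,868,829 (over)
March 2027–July 2027: 918,030 + 16,274 + 180,820 + 255,871 + 96,888 = 1,467,883 (under)
April 2027–August 2027: 16,274 + 180,820 + 255,871 + 96,888 + 297,704 = 847,557 (under)
May 2027–September 2027: 180,820 + 255,871 + 96,888 + 297,704 + 1,033,147 = 1,864,430 (over)
3 windows exceed the threshold.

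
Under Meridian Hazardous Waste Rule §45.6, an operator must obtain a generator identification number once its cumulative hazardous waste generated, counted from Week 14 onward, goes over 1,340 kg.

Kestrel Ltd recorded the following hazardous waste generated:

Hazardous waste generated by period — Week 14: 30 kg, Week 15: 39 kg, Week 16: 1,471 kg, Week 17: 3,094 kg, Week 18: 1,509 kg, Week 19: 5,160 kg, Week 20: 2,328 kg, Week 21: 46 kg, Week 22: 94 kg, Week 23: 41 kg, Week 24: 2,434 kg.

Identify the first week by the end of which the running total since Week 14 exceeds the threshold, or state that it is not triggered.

Week 16

Through Week 14: 30 kg
Through Week 15: 69 kg
Through Week 16: 1,540 kg ← exceeds threshold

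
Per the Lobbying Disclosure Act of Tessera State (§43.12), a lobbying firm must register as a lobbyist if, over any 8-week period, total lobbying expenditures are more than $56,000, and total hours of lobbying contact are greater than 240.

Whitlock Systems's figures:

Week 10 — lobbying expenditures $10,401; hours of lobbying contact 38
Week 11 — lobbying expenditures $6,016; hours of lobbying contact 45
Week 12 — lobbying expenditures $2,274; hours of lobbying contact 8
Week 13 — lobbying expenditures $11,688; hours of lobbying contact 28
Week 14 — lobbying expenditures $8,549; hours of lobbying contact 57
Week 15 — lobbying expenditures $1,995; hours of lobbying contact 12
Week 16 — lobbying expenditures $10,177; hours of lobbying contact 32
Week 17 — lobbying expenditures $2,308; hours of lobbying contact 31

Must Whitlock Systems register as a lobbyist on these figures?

Total lobbying expenditures: $10,401 + $6,016 + $2,274 + $11,688 + $8,549 + $1,995 + $10,177 + $2,308 = $53,408 (≤ $56,000).
Total hours of lobbying contact: 38 + 45 + 8 + 28 + 57 + 12 + 32 + 31 = 251 (> 240).
The test is 'and': the rule requires both, and at least one is not exceeded.

No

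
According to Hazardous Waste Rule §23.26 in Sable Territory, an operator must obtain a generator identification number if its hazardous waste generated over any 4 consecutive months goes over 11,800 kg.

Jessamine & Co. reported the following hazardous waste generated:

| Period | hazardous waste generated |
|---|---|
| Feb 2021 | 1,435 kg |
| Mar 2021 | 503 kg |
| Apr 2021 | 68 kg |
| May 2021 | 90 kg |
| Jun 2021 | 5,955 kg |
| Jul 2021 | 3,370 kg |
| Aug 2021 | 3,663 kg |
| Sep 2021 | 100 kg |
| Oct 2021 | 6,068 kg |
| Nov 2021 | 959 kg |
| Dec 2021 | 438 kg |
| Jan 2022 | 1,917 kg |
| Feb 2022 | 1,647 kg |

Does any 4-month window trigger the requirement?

Yes

Feb 2021–May 2021: 1,435 kg + 503 kg + 68 kg + 90 kg = 2,096 kg (under)
Mar 2021–Jun 2021: 503 kg + 68 kg + 90 kg + 5,955 kg = 6,616 kg (under)
Apr 2021–Jul 2021: 68 kg + 90 kg + 5,955 kg + 3,370 kg = 9,483 kg (under)
May 2021–Aug 2021: 90 kg + 5,955 kg + 3,370 kg + 3,663 kg = 13,078 kg (over)
Jun 2021–Sep 2021: 5,955 kg + 3,370 kg + 3,663 kg + 100 kg = 13,088 kg (over)
Jul 2021–Oct 2021: 3,370 kg + 3,663 kg + 100 kg + 6,068 kg = 13,201 kg (over)
Aug 2021–Nov 2021: 3,663 kg + 100 kg + 6,068 kg + 959 kg = 10,790 kg (under)
Sep 2021–Dec 2021: 100 kg + 6,068 kg + 959 kg + 438 kg = 7,565 kg (under)
Oct 2021–Jan 2022: 6,068 kg + 959 kg + 438 kg + 1,917 kg = 9,382 kg (under)
Nov 2021–Feb 2022: 959 kg + 438 kg + 1,917 kg + 1,647 kg = 4,961 kg (under)
At least one window exceeds 11,800 kg.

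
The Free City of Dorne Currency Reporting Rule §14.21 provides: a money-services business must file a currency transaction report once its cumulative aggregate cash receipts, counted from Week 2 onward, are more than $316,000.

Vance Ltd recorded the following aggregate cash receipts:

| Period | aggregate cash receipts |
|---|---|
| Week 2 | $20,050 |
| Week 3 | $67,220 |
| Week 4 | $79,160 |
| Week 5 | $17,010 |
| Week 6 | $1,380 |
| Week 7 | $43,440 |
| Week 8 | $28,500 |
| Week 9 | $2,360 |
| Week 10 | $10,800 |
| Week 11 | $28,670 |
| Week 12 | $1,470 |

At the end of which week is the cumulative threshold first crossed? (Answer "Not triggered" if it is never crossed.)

Through Week 2: $20,050
Through Week 3: $87,270
Through Week 4: $166,430
Through Week 5: $183,440
Through Week 6: $184,820
Through Week 7: $228,260
Through Week 8: $256,760
Through Week 9: $259,120
Through Week 10: $269,920
Through Week 11: $298,590
Through Week 12: $300,060
Final cumulative total $300,060 ≤ $316,000; the threshold is never exceeded.

Not triggered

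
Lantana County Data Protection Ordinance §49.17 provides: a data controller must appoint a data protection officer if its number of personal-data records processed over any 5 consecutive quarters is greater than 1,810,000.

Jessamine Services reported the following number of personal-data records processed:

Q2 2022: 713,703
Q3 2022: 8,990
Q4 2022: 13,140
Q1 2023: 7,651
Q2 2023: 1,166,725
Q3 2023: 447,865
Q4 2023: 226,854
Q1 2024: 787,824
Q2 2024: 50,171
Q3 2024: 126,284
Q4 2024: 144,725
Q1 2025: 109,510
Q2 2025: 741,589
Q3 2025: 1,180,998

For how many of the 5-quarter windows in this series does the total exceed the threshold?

5

Q2 2022–Q2 2023: 713,703 + 8,990 + 13,140 + 7,651 + 1,166,725 = 1,910,209 (over)
Q3 2022–Q3 2023: 8,990 + 13,140 + 7,651 + 1,166,725 + 447,865 = 1,644,371 (under)
Q4 2022–Q4 2023: 13,140 + 7,651 + 1,166,725 + 447,865 + 226,854 = 1,862,235 (over)
Q1 2023–Q1 2024: 7,651 + 1,166,725 + 447,865 + 226,854 + 787,824 = 2,636,919 (over)
Q2 2023–Q2 2024: 1,166,725 + 447,865 + 226,854 + 787,824 + 50,171 = 2,679,439 (over)
Q3 2023–Q3 2024: 447,865 + 226,854 + 787,824 + 50,171 + 126,284 = 1,638,998 (under)
Q4 2023–Q4 2024: 226,854 + 787,824 + 50,171 + 126,284 + 144,725 = 1,335,858 (under)
Q1 2024–Q1 2025: 787,824 + 50,171 + 126,284 + 144,725 + 109,510 = 1,218,514 (under)
Q2 2024–Q2 2025: 50,171 + 126,284 + 144,725 + 109,510 + 741,589 = 1,172,279 (under)
Q3 2024–Q3 2025: 126,284 + 144,725 + 109,510 + 741,589 + 1,180,998 = 2,303,106 (over)
5 windows exceed the threshold.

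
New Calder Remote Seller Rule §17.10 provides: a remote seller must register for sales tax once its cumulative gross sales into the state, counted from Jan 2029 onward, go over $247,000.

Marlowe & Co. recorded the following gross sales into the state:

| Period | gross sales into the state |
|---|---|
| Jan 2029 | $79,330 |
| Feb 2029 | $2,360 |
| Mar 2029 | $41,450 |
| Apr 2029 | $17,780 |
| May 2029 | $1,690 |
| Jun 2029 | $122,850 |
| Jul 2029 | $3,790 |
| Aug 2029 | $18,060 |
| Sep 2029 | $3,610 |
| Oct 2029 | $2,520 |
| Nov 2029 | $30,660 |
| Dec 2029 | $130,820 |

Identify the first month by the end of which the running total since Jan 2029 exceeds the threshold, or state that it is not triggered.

Through Jan 2029: $79,330
Through Feb 2029: $81,690
Through Mar 2029: $123,140
Through Apr 2029: $140,920
Through May 2029: $142,610
Through Jun 2029: $265,460 ← exceeds threshold

Jun 2029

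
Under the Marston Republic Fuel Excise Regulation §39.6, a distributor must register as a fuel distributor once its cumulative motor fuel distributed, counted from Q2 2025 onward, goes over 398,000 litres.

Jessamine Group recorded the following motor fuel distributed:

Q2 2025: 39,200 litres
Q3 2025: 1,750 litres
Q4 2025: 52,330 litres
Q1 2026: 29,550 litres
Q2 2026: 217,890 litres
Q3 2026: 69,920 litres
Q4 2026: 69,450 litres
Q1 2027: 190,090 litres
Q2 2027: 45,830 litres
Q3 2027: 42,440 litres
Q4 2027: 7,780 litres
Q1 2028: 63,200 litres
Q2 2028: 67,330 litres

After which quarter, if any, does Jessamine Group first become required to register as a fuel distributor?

Q3 2026

Through Q2 2025: 39,200 litres
Through Q3 2025: 40,950 litres
Through Q4 2025: 93,280 litres
Through Q1 2026: 122,830 litres
Through Q2 2026: 340,720 litres
Through Q3 2026: 410,640 litres ← exceeds threshold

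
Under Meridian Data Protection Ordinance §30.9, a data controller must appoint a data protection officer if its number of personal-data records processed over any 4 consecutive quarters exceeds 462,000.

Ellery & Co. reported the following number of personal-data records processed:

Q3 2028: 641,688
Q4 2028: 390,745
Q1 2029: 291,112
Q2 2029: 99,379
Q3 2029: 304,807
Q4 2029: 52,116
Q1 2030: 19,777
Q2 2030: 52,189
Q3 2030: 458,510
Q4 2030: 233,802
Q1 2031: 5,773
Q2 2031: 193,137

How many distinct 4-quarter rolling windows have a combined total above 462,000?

8

Q3 2028–Q2 2029: 641,688 + 390,745 + 291,112 + 99,379 = 1,422,924 (over)
Q4 2028–Q3 2029: 390,745 + 291,112 + 99,379 + 304,807 = 1,086,043 (over)
Q1 2029–Q4 2029: 291,112 + 99,379 + 304,807 + 52,116 = 747,414 (over)
Q2 2029–Q1 2030: 99,379 + 304,807 + 52,116 + 19,777 = 476,079 (over)
Q3 2029–Q2 2030: 304,807 + 52,116 + 19,777 + 52,189 = 428,889 (under)
Q4 2029–Q3 2030: 52,116 + 19,777 + 52,189 + 458,510 = 582,592 (over)
Q1 2030–Q4 2030: 19,777 + 52,189 + 458,510 + 233,802 = 764,278 (over)
Q2 2030–Q1 2031: 52,189 + 458,510 + 233,802 + 5,773 = 750,274 (over)
Q3 2030–Q2 2031: 458,510 + 233,802 + 5,773 + 193,137 = 891,222 (over)
8 windows exceed the threshold.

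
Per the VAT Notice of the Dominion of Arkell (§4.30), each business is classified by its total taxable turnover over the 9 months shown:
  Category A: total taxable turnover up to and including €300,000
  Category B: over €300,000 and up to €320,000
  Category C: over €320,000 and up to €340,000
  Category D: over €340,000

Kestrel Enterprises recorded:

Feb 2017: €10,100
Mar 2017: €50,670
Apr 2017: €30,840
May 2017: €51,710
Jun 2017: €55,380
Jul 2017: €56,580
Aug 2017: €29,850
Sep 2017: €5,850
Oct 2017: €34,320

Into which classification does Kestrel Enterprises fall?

Category C

Total taxable turnover: €10,100 + €50,670 + €30,840 + €51,710 + €55,380 + €56,580 + €29,850 + €5,850 + €34,320 = €325,300.
€320,000 < €325,300 ≤ €340,000, so Category C applies.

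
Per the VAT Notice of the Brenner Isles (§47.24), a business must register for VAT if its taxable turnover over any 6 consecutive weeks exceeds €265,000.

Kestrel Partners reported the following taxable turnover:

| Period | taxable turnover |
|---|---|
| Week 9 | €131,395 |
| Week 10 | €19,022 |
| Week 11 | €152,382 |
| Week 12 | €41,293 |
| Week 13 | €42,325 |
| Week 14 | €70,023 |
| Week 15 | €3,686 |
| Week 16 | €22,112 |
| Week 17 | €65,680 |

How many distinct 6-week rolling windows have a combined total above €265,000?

3

Week 9–Week 14: €131,395 + €19,022 + €152,382 + €41,293 + €42,325 + €70,023 = €456,440 (over)
Week 10–Week 15: €19,022 + €152,382 + €41,293 + €42,325 + €70,023 + €3,686 = €328,731 (over)
Week 11–Week 16: €152,382 + €41,293 + €42,325 + €70,023 + €3,686 + €22,112 = €331,821 (over)
Week 12–Week 17: €41,293 + €42,325 + €70,023 + €3,686 + €22,112 + €65,680 = €245,119 (under)
3 windows exceed the threshold.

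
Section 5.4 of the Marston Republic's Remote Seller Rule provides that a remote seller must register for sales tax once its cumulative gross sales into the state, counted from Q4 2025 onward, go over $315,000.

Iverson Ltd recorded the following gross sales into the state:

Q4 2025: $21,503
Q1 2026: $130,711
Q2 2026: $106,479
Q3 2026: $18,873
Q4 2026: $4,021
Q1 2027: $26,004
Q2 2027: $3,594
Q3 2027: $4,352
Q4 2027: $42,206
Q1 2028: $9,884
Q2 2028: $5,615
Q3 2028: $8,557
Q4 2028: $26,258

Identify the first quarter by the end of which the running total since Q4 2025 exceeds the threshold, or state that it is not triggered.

Through Q4 2025: $21,503
Through Q1 2026: $152,214
Through Q2 2026: $258,693
Through Q3 2026: $277,566
Through Q4 2026: $281,587
Through Q1 2027: $307,591
Through Q2 2027: $311,185
Through Q3 2027: $315,537 ← exceeds threshold

Q3 2027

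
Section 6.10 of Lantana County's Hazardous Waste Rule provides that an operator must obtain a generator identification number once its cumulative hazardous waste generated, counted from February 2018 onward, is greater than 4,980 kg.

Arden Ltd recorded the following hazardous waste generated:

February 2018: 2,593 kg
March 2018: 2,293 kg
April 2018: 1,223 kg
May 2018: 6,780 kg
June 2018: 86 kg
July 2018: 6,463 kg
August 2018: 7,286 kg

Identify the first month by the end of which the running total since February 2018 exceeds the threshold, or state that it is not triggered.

April 2018

Through February 2018: 2,593 kg
Through March 2018: 4,886 kg
Through April 2018: 6,109 kg ← exceeds threshold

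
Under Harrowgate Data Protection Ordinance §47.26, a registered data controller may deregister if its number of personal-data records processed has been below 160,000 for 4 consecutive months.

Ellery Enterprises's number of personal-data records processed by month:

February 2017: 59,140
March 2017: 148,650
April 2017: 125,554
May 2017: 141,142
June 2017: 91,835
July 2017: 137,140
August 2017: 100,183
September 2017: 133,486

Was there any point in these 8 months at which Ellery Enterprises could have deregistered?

Months below 160,000: February 2017, March 2017, April 2017, May 2017, June 2017, July 2017, August 2017, September 2017.
Longest run of consecutive months below the threshold: 8.
8 ≥ 4, so Ellery Enterprises became eligible.

Yes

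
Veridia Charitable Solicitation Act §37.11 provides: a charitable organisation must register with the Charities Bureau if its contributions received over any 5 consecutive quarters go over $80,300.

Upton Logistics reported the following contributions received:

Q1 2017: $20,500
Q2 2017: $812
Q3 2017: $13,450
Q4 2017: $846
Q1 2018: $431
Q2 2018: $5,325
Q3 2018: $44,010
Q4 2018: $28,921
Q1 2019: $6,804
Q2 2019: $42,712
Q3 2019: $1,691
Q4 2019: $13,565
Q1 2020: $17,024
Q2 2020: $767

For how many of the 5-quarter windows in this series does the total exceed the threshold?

5

Q1 2017–Q1 2018: $20,500 + $812 + $13,450 + $846 + $431 = $36,039 (under)
Q2 2017–Q2 2018: $812 + $13,450 + $846 + $431 + $5,325 = $20,864 (under)
Q3 2017–Q3 2018: $13,450 + $846 + $431 + $5,325 + $44,010 = $64,062 (under)
Q4 2017–Q4 2018: $846 + $431 + $5,325 + $44,010 + $28,921 = $79,533 (under)
Q1 2018–Q1 2019: $431 + $5,325 + $44,010 + $28,921 + $6,804 = $85,491 (over)
Q2 2018–Q2 2019: $5,325 + $44,010 + $28,921 + $6,804 + $42,712 = $127,772 (over)
Q3 2018–Q3 2019: $44,010 + $28,921 + $6,804 + $42,712 + $1,691 = $124,138 (over)
Q4 2018–Q4 2019: $28,921 + $6,804 + $42,712 + $1,691 + $13,565 = $93,693 (over)
Q1 2019–Q1 2020: $6,804 + $42,712 + $1,691 + $13,565 + $17,024 = $81,796 (over)
Q2 2019–Q2 2020: $42,712 + $1,691 + $13,565 + $17,024 + $767 = $75,759 (under)
5 windows exceed the threshold.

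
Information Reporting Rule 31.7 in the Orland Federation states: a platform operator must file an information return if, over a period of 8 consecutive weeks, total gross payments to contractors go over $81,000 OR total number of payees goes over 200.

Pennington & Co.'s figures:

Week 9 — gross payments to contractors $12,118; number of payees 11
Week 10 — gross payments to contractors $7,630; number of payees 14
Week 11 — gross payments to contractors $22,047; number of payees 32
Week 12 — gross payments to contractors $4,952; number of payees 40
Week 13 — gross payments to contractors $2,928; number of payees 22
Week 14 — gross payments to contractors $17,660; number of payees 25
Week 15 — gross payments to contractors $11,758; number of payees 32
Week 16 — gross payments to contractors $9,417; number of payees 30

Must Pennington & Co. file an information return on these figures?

Total gross payments to contractors: $12,118 + $7,630 + $22,047 + $4,952 + $2,928 + $17,660 + $11,758 + $9,417 = $88,510 (> $81,000).
Total number of payees: 11 + 14 + 32 + 40 + 22 + 25 + 32 + 30 = 206 (> 200).
The test is 'or': at least one threshold is exceeded.

Yes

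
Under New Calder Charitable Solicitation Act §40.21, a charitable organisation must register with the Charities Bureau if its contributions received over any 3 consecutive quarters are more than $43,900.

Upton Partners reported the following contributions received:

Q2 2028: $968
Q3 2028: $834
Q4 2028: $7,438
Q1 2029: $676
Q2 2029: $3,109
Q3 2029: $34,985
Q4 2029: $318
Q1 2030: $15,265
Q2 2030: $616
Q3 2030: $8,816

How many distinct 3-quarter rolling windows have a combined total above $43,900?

1

Q2 2028–Q4 2028: $968 + $834 + $7,438 = $9,240 (under)
Q3 2028–Q1 2029: $834 + $7,438 + $676 = $8,948 (under)
Q4 2028–Q2 2029: $7,438 + $676 + $3,109 = $11,223 (under)
Q1 2029–Q3 2029: $676 + $3,109 + $34,985 = $38,770 (under)
Q2 2029–Q4 2029: $3,109 + $34,985 + $318 = $38,412 (under)
Q3 2029–Q1 2030: $34,985 + $318 + $15,265 = $50,568 (over)
Q4 2029–Q2 2030: $318 + $15,265 + $616 = $16,199 (under)
Q1 2030–Q3 2030: $15,265 + $616 + $8,816 = $24,697 (under)
1 window exceeds the threshold.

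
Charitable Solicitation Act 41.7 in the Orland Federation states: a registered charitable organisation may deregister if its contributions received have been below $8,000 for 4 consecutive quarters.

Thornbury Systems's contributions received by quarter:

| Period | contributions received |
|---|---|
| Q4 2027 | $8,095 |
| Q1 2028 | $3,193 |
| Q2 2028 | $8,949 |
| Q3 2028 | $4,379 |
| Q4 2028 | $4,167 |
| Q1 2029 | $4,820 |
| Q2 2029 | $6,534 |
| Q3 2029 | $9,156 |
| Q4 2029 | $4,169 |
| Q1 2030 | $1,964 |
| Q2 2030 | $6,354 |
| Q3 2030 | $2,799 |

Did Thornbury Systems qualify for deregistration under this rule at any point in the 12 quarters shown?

Quarters below $8,000: Q1 2028, Q3 2028, Q4 2028, Q1 2029, Q2 2029, Q4 2029, Q1 2030, Q2 2030, Q3 2030.
Longest run of consecutive quarters below the threshold: 4.
4 ≥ 4, so Thornbury Systems became eligible.

Yes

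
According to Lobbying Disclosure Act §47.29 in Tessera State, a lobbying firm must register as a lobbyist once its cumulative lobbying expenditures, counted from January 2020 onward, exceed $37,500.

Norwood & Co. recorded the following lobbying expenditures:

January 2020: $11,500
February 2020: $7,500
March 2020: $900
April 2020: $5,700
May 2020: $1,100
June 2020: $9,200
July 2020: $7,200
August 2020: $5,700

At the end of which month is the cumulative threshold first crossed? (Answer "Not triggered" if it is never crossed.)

July 2020

Through January 2020: $11,500
Through February 2020: $19,000
Through March 2020: $19,900
Through April 2020: $25,600
Through May 2020: $26,700
Through June 2020: $35,900
Through July 2020: $43,100 ← exceeds threshold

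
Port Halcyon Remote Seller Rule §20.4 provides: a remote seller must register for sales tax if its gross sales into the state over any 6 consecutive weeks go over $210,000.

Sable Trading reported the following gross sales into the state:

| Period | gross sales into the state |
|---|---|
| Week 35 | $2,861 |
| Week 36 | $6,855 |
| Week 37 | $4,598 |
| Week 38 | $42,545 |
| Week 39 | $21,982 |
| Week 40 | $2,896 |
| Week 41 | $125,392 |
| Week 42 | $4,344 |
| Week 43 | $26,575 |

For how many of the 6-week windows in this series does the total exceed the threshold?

Week 35–Week 40: $2,861 + $6,855 + $4,598 + $42,545 + $21,982 + $2,896 = $81,737 (under)
Week 36–Week 41: $6,855 + $4,598 + $42,545 + $21,982 + $2,896 + $125,392 = $204,268 (under)
Week 37–Week 42: $4,598 + $42,545 + $21,982 + $2,896 + $125,392 + $4,344 = $201,757 (under)
Week 38–Week 43: $42,545 + $21,982 + $2,896 + $125,392 + $4,344 + $26,575 = $223,734 (over)
1 window exceeds the threshold.

1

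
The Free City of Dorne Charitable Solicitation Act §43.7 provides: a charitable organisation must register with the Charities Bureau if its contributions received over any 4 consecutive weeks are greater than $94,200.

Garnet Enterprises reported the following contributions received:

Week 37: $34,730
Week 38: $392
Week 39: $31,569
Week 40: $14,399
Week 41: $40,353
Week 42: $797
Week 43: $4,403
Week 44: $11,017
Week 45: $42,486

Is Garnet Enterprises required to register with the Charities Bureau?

Week 37–Week 40: $34,730 + $392 + $31,569 + $14,399 = $81,090 (under)
Week 38–Week 41: $392 + $31,569 + $14,399 + $40,353 = $86,713 (under)
Week 39–Week 42: $31,569 + $14,399 + $40,353 + $797 = $87,118 (under)
Week 40–Week 43: $14,399 + $40,353 + $797 + $4,403 = $59,952 (under)
Week 41–Week 44: $40,353 + $797 + $4,403 + $11,017 = $56,570 (under)
Week 42–Week 45: $797 + $4,403 + $11,017 + $42,486 = $58,703 (under)
No window exceeds $94,200.

No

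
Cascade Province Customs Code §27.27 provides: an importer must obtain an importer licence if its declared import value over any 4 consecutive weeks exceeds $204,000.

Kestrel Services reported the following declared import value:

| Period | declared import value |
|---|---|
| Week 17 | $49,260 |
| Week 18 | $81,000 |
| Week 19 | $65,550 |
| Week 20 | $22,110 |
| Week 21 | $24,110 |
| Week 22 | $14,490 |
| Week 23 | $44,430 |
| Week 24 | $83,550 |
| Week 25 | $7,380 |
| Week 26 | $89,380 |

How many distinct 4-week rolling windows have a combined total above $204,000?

2

Week 17–Week 20: $49,260 + $81,000 + $65,550 + $22,110 = $217,920 (over)
Week 18–Week 21: $81,000 + $65,550 + $22,110 + $24,110 = $192,770 (under)
Week 19–Week 22: $65,550 + $22,110 + $24,110 + $14,490 = $126,260 (under)
Week 20–Week 23: $22,110 + $24,110 + $14,490 + $44,430 = $105,140 (under)
Week 21–Week 24: $24,110 + $14,490 + $44,430 + $83,550 = $166,580 (under)
Week 22–Week 25: $14,490 + $44,430 + $83,550 + $7,380 = $149,850 (under)
Week 23–Week 26: $44,430 + $83,550 + $7,380 + $89,380 = $224,740 (over)
2 windows exceed the threshold.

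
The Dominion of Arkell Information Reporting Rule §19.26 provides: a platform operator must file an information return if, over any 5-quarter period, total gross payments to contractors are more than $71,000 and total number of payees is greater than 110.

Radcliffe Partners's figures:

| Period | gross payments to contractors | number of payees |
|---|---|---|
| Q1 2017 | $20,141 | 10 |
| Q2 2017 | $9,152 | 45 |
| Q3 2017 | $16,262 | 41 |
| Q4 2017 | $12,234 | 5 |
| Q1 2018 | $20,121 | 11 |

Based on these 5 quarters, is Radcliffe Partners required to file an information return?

Total gross payments to contractors: $20,141 + $9,152 + $16,262 + $12,234 + $20,121 = $77,910 (> $71,000).
Total number of payees: 10 + 45 + 41 + 5 + 11 = 112 (> 110).
The test is 'and': both thresholds are exceeded.

Yes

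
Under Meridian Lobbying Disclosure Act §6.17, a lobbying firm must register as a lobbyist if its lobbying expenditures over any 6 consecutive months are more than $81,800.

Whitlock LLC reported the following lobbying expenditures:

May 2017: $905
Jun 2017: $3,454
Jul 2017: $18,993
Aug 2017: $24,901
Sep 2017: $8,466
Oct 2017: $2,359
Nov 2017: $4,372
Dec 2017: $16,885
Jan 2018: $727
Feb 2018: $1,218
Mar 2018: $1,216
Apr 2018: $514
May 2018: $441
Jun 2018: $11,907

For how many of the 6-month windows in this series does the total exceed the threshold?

0

May 2017–Oct 2017: $905 + $3,454 + $18,993 + $24,901 + $8,466 + $2,359 = $59,078 (under)
Jun 2017–Nov 2017: $3,454 + $18,993 + $24,901 + $8,466 + $2,359 + $4,372 = $62,545 (under)
Jul 2017–Dec 2017: $18,993 + $24,901 + $8,466 + $2,359 + $4,372 + $16,885 = $75,976 (under)
Aug 2017–Jan 2018: $24,901 + $8,466 + $2,359 + $4,372 + $16,885 + $727 = $57,710 (under)
Sep 2017–Feb 2018: $8,466 + $2,359 + $4,372 + $16,885 + $727 + $1,218 = $34,027 (under)
Oct 2017–Mar 2018: $2,359 + $4,372 + $16,885 + $727 + $1,218 + $1,216 = $26,777 (under)
Nov 2017–Apr 2018: $4,372 + $16,885 + $727 + $1,218 + $1,216 + $514 = $24,932 (under)
Dec 2017–May 2018: $16,885 + $727 + $1,218 + $1,216 + $514 + $441 = $21,001 (under)
Jan 2018–Jun 2018: $727 + $1,218 + $1,216 + $514 + $441 + $11,907 = $16,023 (under)
0 windows exceed the threshold.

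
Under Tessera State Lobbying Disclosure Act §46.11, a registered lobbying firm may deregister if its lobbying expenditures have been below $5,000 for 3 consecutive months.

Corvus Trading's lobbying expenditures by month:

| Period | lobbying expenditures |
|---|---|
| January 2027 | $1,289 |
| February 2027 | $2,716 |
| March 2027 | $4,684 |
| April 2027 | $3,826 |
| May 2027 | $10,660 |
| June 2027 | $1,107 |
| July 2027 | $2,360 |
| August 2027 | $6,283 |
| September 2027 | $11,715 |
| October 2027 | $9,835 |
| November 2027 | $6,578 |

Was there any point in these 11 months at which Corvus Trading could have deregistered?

Months below $5,000: January 2027, February 2027, March 2027, April 2027, June 2027, July 2027.
Longest run of consecutive months below the threshold: 4.
4 ≥ 3, so Corvus Trading became eligible.

Yes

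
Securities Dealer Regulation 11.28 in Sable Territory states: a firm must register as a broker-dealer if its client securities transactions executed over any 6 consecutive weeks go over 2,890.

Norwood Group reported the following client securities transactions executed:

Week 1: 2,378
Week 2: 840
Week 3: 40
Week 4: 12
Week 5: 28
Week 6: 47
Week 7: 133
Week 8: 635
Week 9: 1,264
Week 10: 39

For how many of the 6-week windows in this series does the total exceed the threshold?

1

Week 1–Week 6: 2,378 + 840 + 40 + 12 + 28 + 47 = 3,345 (over)
Week 2–Week 7: 840 + 40 + 12 + 28 + 47 + 133 = 1,100 (under)
Week 3–Week 8: 40 + 12 + 28 + 47 + 133 + 635 = 895 (under)
Week 4–Week 9: 12 + 28 + 47 + 133 + 635 + 1,264 = 2,119 (under)
Week 5–Week 10: 28 + 47 + 133 + 635 + 1,264 + 39 = 2,146 (under)
1 window exceeds the threshold.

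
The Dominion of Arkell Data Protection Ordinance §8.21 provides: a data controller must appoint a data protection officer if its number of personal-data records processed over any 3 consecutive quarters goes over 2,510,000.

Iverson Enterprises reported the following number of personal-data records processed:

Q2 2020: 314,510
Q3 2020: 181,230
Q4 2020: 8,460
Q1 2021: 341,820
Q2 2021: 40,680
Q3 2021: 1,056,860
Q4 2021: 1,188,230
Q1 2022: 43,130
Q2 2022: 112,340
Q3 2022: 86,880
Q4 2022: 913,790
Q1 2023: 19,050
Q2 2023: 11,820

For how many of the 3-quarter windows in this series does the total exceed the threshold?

0

Q2 2020–Q4 2020: 314,510 + 181,230 + 8,460 = 504,200 (under)
Q3 2020–Q1 2021: 181,230 + 8,460 + 341,820 = 531,510 (under)
Q4 2020–Q2 2021: 8,460 + 341,820 + 40,680 = 390,960 (under)
Q1 2021–Q3 2021: 341,820 + 40,680 + 1,056,860 = 1,439,360 (under)
Q2 2021–Q4 2021: 40,680 + 1,056,860 + 1,188,230 = 2,285,770 (under)
Q3 2021–Q1 2022: 1,056,860 + 1,188,230 + 43,130 = 2,288,220 (under)
Q4 2021–Q2 2022: 1,188,230 + 43,130 + 112,340 = 1,343,700 (under)
Q1 2022–Q3 2022: 43,130 + 112,340 + 86,880 = 242,350 (under)
Q2 2022–Q4 2022: 112,340 + 86,880 + 913,790 = 1,113,010 (under)
Q3 2022–Q1 2023: 86,880 + 913,790 + 19,050 = 1,019,720 (under)
Q4 2022–Q2 2023: 913,790 + 19,050 + 11,820 = 944,660 (under)
0 windows exceed the threshold.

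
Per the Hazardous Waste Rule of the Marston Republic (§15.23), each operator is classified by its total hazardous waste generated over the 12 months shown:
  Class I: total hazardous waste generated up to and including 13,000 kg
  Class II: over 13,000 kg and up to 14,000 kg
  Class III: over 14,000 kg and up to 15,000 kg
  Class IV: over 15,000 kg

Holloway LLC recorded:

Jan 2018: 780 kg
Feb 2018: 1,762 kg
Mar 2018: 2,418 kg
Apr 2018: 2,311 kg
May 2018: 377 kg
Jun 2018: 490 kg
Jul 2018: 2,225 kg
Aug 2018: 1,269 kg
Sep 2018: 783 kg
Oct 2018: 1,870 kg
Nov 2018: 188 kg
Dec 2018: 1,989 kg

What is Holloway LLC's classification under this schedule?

Total hazardous waste generated: 780 kg + 1,762 kg + 2,418 kg + 2,311 kg + 377 kg + 490 kg + 2,225 kg + 1,269 kg + 783 kg + 1,870 kg + 188 kg + 1,989 kg = 16,462 kg.
16,462 kg > 15,000 kg, so Class IV applies.

Class IV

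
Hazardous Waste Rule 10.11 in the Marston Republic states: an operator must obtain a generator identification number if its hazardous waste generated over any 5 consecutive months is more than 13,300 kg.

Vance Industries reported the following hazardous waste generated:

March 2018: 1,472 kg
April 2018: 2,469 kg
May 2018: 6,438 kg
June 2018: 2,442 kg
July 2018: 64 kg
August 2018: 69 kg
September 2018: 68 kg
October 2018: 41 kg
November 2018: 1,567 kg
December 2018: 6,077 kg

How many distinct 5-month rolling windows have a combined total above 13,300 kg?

March 2018–July 2018: 1,472 kg + 2,469 kg + 6,438 kg + 2,442 kg + 64 kg = 12,885 kg (under)
April 2018–August 2018: 2,469 kg + 6,438 kg + 2,442 kg + 64 kg + 69 kg = 11,482 kg (under)
May 2018–September 2018: 6,438 kg + 2,442 kg + 64 kg + 69 kg + 68 kg = 9,081 kg (under)
June 2018–October 2018: 2,442 kg + 64 kg + 69 kg + 68 kg + 41 kg = 2,684 kg (under)
July 2018–November 2018: 64 kg + 69 kg + 68 kg + 41 kg + 1,567 kg = 1,809 kg (under)
August 2018–December 2018: 69 kg + 68 kg + 41 kg + 1,567 kg + 6,077 kg = 7,822 kg (under)
0 windows exceed the threshold.

0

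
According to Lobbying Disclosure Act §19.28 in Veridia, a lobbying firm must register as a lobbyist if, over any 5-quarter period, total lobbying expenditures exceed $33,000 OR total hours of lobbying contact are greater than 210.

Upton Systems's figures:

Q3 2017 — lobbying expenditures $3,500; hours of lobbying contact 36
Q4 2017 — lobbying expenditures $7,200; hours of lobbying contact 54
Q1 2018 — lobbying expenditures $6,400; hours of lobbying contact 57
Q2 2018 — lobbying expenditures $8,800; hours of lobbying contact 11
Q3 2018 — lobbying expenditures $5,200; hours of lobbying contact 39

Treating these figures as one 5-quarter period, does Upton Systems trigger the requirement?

Total lobbying expenditures: $3,500 + $7,200 + $6,400 + $8,800 + $5,200 = $31,100 (≤ $33,000).
Total hours of lobbying contact: 36 + 54 + 57 + 11 + 39 = 197 (≤ 210).
The test is 'or': neither threshold is exceeded.

No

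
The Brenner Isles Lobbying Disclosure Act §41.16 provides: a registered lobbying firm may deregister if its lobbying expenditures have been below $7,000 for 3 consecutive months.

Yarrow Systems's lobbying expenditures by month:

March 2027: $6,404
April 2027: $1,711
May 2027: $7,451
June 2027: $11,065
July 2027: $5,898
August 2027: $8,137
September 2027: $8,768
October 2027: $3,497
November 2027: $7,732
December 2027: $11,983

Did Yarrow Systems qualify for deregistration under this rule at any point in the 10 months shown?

Months below $7,000: March 2027, April 2027, July 2027, October 2027.
Longest run of consecutive months below the threshold: 2.
2 < 3, so Yarrow Systems never became eligible.

No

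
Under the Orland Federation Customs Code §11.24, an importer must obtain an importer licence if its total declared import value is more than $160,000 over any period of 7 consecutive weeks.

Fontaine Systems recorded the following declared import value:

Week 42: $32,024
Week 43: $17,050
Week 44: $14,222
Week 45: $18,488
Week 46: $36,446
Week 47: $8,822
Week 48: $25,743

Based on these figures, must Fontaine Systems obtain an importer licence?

No

Total declared import value: $32,024 + $17,050 + $14,222 + $18,488 + $36,446 + $8,822 + $25,743 = $152,795.
$152,795 ≤ $160,000, so the threshold is not exceeded.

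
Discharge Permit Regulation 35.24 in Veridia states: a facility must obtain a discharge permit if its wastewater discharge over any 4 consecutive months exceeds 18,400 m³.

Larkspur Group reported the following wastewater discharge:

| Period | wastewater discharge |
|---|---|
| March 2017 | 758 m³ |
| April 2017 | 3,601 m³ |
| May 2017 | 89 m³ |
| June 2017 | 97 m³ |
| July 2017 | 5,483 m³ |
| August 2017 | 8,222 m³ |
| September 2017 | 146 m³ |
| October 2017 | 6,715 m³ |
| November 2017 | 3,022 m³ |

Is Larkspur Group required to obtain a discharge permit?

March 2017–June 2017: 758 m³ + 3,601 m³ + 89 m³ + 97 m³ = 4,545 m³ (under)
April 2017–July 2017: 3,601 m³ + 89 m³ + 97 m³ + 5,483 m³ = 9,270 m³ (under)
May 2017–August 2017: 89 m³ + 97 m³ + 5,483 m³ + 8,222 m³ = 13,891 m³ (under)
June 2017–September 2017: 97 m³ + 5,483 m³ + 8,222 m³ + 146 m³ = 13,948 m³ (under)
July 2017–October 2017: 5,483 m³ + 8,222 m³ + 146 m³ + 6,715 m³ = 20,566 m³ (over)
August 2017–November 2017: 8,222 m³ + 146 m³ + 6,715 m³ + 3,022 m³ = 18,105 m³ (under)
At least one window exceeds 18,400 m³.

Yes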